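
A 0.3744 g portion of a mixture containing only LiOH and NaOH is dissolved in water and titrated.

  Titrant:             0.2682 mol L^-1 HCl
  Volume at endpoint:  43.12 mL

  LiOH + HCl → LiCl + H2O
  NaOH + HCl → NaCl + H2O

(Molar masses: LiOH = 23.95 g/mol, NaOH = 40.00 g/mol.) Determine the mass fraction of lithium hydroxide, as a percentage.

n(HCl) = 0.04312 × 0.2682 = 0.01156 mol
Let x = n(LiOH), y = n(NaOH).
Titrant: 1x + 1y = 0.01156;  mass: 23.95x + 40.00y = 0.3744
Solving, x = 5.495 × 10^-3 mol, y = 6.070 × 10^-3 mol
mass of LiOH = 5.495 × 10^-3 × 23.95 = 0.1316 g
% LiOH = 0.1316 / 0.3744 × 100 = 35.15 %

35.15 %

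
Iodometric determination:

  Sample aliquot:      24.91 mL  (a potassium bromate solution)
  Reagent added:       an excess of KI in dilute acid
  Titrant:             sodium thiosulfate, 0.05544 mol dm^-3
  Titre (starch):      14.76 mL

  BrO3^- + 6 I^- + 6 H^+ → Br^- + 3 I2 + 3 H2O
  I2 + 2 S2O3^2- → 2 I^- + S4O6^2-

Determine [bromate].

0.005475 mol/L

n(S2O3^2-) = 0.01476 × 0.05544 = 8.183 × 10^-4 mol
n(I2) = n(S2O3^2-)/2 = 4.091 × 10^-4 mol
From the 1:3 ratio, n(BrO3^-) in the aliquot = 1/3 × 4.091 × 10^-4 = 1.364 × 10^-4 mol
[BrO3^-] = 1.364 × 10^-4 / 0.02491 = 0.005475 mol/L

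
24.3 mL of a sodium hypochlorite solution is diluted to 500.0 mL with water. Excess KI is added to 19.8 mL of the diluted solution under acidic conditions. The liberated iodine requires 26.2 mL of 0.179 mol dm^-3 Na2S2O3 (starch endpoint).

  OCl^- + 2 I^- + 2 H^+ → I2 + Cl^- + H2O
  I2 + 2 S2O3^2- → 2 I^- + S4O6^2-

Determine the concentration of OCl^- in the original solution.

n(S2O3^2-) = 0.0262 × 0.179 = 4.69 × 10^-3 mol
n(I2) = n(S2O3^2-)/2 = 2.34 × 10^-3 mol
n(OCl^-) in the aliquot = 2.34 × 10^-3 mol (1:1 ratio)
[OCl^-]_dilute = 2.34 × 10^-3 / 0.0198 = 0.118 mol/L
[OCl^-]_original = 0.118 × 500.0/24.3 = 2.44 mol/L

2.44 mol/L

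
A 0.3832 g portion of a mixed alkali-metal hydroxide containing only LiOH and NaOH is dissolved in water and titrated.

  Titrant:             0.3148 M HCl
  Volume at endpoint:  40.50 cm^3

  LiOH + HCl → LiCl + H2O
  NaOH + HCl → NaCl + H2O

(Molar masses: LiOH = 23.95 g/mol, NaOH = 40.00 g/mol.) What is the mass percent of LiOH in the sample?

n(HCl) = 0.04050 × 0.3148 = 0.01275 mol
Let x = n(LiOH), y = n(NaOH).
Titrant: 1x + 1y = 0.01275;  mass: 23.95x + 40.00y = 0.3832
Solving, x = 7.899 × 10^-3 mol, y = 4.851 × 10^-3 mol
mass of LiOH = 7.899 × 10^-3 × 23.95 = 0.1892 g
% LiOH = 0.1892 / 0.3832 × 100 = 49.37 %

49.37 %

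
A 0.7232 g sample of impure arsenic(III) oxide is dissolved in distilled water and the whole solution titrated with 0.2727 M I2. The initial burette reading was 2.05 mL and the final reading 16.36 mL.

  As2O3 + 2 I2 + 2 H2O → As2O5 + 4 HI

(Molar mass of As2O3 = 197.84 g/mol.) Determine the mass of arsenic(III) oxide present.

n(I2) = 0.01431 L × 0.2727 mol/L = 3.902 × 10^-3 mol
From the 1:2 ratio, n(As2O3) = 1/2 × 3.902 × 10^-3 = 1.951 × 10^-3 mol
mass of As2O3 = 1.951 × 10^-3 × 197.84 g/mol = 0.3860 g

0.3860 g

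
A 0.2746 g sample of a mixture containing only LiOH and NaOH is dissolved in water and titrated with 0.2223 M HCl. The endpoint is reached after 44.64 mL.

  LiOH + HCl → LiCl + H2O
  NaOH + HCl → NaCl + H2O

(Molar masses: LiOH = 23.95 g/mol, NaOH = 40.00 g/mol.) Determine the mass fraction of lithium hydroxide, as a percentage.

66.48 %

n(HCl) = 0.04464 × 0.2223 = 9.923 × 10^-3 mol
Let x = n(LiOH), y = n(NaOH).
Titrant: 1x + 1y = 9.923 × 10^-3;  mass: 23.95x + 40.00y = 0.2746
Solving, x = 7.622 × 10^-3 mol, y = 2.301 × 10^-3 mol
mass of LiOH = 7.622 × 10^-3 × 23.95 = 0.1826 g
% LiOH = 0.1826 / 0.2746 × 100 = 66.48 %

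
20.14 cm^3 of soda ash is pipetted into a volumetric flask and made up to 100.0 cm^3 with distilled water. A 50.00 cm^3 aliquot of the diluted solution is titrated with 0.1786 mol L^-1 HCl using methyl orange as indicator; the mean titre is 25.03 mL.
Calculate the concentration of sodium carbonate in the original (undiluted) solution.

Na2CO3 + 2 HCl → 2 NaCl + H2O + CO2
n(HCl) = 0.02503 × 0.1786 = 4.470 × 10^-3 mol
From the 1:2 ratio, n(Na2CO3) in the aliquot = 1/2 × 4.470 × 10^-3 = 2.235 × 10^-3 mol
[Na2CO3]_dilute = 2.235 × 10^-3 / 0.05000 = 0.04470 mol/L
Dilution factor = 100.0 / 20.14 = 4.965
[Na2CO3]_stock = 0.04470 × 4.965 = 0.2220 mol/L

0.2220 mol/L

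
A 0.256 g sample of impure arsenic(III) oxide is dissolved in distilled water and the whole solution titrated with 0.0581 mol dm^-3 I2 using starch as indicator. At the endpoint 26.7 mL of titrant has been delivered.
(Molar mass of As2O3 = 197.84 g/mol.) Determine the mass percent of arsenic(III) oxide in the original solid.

59.9 %

As2O3 + 2 I2 + 2 H2O → As2O5 + 4 HI
n(I2) = 0.0267 L × 0.0581 mol/L = 1.55 × 10^-3 mol
From the 1:2 ratio, n(As2O3) = 1/2 × 1.55 × 10^-3 = 7.76 × 10^-4 mol
mass of As2O3 = 7.76 × 10^-4 × 197.84 g/mol = 0.153 g
% As2O3 = 0.153 / 0.256 × 100 = 59.9 %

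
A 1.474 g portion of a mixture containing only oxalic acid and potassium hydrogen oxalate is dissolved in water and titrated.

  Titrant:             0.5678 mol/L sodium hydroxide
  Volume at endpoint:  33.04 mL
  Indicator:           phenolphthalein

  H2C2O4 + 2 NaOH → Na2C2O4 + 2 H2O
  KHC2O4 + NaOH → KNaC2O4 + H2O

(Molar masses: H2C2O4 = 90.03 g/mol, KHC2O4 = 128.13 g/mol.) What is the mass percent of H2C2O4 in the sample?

34.16 %

n(NaOH) = 0.03304 × 0.5678 = 0.01876 mol
Let x = n(H2C2O4), y = n(KHC2O4).
Titrant: 2x + 1y = 0.01876;  mass: 90.03x + 128.13y = 1.474
Solving, x = 5.593 × 10^-3 mol, y = 7.574 × 10^-3 mol
mass of H2C2O4 = 5.593 × 10^-3 × 90.03 = 0.5035 g
% H2C2O4 = 0.5035 / 1.474 × 100 = 34.16 %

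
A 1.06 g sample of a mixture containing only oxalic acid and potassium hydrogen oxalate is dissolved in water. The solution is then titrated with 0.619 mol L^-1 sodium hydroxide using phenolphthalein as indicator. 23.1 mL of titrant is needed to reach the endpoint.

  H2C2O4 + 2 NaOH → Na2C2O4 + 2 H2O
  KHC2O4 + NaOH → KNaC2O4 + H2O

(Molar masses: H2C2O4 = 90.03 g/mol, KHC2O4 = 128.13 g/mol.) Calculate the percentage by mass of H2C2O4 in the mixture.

39.5 %

n(NaOH) = 0.0231 × 0.619 = 0.0143 mol
Let x = n(H2C2O4), y = n(KHC2O4).
Titrant: 2x + 1y = 0.0143;  mass: 90.03x + 128.13y = 1.06
Solving, x = 4.64 × 10^-3 mol, y = 5.01 × 10^-3 mol
mass of H2C2O4 = 4.64 × 10^-3 × 90.03 = 0.418 g
% H2C2O4 = 0.418 / 1.06 × 100 = 39.5 %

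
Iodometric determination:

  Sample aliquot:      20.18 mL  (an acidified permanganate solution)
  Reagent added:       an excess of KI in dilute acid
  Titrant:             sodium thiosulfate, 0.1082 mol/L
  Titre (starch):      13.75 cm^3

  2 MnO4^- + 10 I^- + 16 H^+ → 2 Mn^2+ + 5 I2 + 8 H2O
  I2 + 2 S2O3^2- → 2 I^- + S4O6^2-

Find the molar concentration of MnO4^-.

n(S2O3^2-) = 0.01375 × 0.1082 = 1.488 × 10^-3 mol
n(I2) = n(S2O3^2-)/2 = 7.439 × 10^-4 mol
From the 2:5 ratio, n(MnO4^-) in the aliquot = 2/5 × 7.439 × 10^-4 = 2.976 × 10^-4 mol
[MnO4^-] = 2.976 × 10^-4 / 0.02018 = 0.01474 mol/L

0.01474 mol/L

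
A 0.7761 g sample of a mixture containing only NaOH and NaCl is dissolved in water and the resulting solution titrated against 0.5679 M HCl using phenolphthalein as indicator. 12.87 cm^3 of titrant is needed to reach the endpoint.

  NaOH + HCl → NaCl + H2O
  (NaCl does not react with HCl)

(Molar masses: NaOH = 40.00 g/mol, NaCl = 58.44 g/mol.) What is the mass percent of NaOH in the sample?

n(HCl) = 0.01287 × 0.5679 = 7.309 × 10^-3 mol
Let x = n(NaOH), y = n(NaCl).
Titrant: 1x = 7.309 × 10^-3;  mass: 40.00x + 58.44y = 0.7761
Solving, x = 7.309 × 10^-3 mol, y = 8.278 × 10^-3 mol
mass of NaOH = 7.309 × 10^-3 × 40.00 = 0.2924 g
% NaOH = 0.2924 / 0.7761 × 100 = 37.67 %

37.67 %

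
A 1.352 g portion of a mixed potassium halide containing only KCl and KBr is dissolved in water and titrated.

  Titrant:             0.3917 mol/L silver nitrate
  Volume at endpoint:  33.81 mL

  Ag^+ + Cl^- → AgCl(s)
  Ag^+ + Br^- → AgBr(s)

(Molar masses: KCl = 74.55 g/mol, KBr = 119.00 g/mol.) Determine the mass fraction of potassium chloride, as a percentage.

27.78 %

n(AgNO3) = 0.03381 × 0.3917 = 0.01324 mol
Let x = n(KCl), y = n(KBr).
Titrant: 1x + 1y = 0.01324;  mass: 74.55x + 119.00y = 1.352
Solving, x = 5.039 × 10^-3 mol, y = 8.205 × 10^-3 mol
mass of KCl = 5.039 × 10^-3 × 74.55 = 0.3756 g
% KCl = 0.3756 / 1.352 × 100 = 27.78 %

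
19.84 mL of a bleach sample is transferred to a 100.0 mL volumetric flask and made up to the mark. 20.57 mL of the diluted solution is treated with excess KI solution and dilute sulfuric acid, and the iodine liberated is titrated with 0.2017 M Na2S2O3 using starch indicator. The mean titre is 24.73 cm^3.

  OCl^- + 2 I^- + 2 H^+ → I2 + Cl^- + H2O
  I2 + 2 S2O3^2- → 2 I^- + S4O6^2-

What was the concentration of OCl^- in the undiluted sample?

0.6111 M

n(S2O3^2-) = 0.02473 × 0.2017 = 4.988 × 10^-3 mol
n(I2) = n(S2O3^2-)/2 = 2.494 × 10^-3 mol
n(OCl^-) in the aliquot = 2.494 × 10^-3 mol (1:1 ratio)
[OCl^-]_dilute = 2.494 × 10^-3 / 0.02057 = 0.1212 mol/L
[OCl^-]_original = 0.1212 × 100.0/19.84 = 0.6111 mol/L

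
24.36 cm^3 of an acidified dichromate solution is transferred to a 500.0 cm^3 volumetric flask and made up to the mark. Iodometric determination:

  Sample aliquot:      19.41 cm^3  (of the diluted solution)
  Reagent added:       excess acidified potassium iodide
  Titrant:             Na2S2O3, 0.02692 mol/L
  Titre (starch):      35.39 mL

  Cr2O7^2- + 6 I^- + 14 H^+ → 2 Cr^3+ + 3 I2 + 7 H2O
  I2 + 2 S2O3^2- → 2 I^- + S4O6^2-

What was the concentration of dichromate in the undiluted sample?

0.1679 mol/L

n(S2O3^2-) = 0.03539 × 0.02692 = 9.527 × 10^-4 mol
n(I2) = n(S2O3^2-)/2 = 4.763 × 10^-4 mol
From the 1:3 ratio, n(Cr2O7^2-) in the aliquot = 1/3 × 4.763 × 10^-4 = 1.588 × 10^-4 mol
[Cr2O7^2-]_dilute = 1.588 × 10^-4 / 0.01941 = 0.008180 mol/L
[Cr2O7^2-]_original = 0.008180 × 500.0/24.36 = 0.1679 mol/L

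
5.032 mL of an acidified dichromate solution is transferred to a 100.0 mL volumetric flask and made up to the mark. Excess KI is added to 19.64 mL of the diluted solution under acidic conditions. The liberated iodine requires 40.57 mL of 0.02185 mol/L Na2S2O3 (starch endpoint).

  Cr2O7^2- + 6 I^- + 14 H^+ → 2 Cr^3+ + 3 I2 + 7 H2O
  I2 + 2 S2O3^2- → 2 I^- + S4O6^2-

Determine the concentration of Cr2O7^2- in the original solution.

n(S2O3^2-) = 0.04057 × 0.02185 = 8.865 × 10^-4 mol
n(I2) = n(S2O3^2-)/2 = 4.432 × 10^-4 mol
From the 1:3 ratio, n(Cr2O7^2-) in the aliquot = 1/3 × 4.432 × 10^-4 = 1.477 × 10^-4 mol
[Cr2O7^2-]_dilute = 1.477 × 10^-4 / 0.01964 = 0.007523 mol/L
[Cr2O7^2-]_original = 0.007523 × 100.0/5.032 = 0.1495 mol/L

0.1495 mol/L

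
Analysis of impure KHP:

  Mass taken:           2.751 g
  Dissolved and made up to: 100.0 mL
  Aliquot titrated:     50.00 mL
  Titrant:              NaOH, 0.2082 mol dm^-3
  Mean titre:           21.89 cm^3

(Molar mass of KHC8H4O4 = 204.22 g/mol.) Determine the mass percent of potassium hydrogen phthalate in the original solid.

67.67 %

KHC8H4O4 + NaOH → KNaC8H4O4 + H2O
n(NaOH) per titration = 0.02189 × 0.2082 = 4.557 × 10^-3 mol
n(KHC8H4O4) in each aliquot = 4.557 × 10^-3 mol (1:1 ratio)
n(KHC8H4O4) in the whole flask = 4.557 × 10^-3 × 100.0/50.00 = 9.115 × 10^-3 mol
mass of KHC8H4O4 = 9.115 × 10^-3 × 204.22 = 1.861 g
% KHC8H4O4 = 1.861 / 2.751 × 100 = 67.67 %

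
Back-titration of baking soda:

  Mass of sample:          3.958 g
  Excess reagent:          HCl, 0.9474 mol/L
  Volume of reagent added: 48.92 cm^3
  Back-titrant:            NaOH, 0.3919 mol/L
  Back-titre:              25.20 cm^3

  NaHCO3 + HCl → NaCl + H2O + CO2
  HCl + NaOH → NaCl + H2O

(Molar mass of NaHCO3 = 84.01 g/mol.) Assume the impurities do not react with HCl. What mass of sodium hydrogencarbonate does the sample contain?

n(HCl) added = 0.04892 × 0.9474 = 0.04635 mol
n(NaOH) used in back-titration = 0.02520 × 0.3919 = 9.876 × 10^-3 mol
n(HCl) left over = 9.876 × 10^-3 mol (1:1 ratio)
n(HCl) consumed by analyte = 0.04635 − 9.876 × 10^-3 = 0.03647 mol
n(NaHCO3) = 0.03647 mol (1:1 ratio)
mass of NaHCO3 = 0.03647 × 84.01 = 3.064 g

3.064 g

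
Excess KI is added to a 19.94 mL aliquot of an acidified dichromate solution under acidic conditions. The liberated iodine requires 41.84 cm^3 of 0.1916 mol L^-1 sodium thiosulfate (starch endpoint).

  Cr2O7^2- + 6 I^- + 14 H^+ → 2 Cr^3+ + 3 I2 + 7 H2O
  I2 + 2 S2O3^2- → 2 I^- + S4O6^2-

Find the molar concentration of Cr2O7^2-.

n(S2O3^2-) = 0.04184 × 0.1916 = 8.017 × 10^-3 mol
n(I2) = n(S2O3^2-)/2 = 4.008 × 10^-3 mol
From the 1:3 ratio, n(Cr2O7^2-) in the aliquot = 1/3 × 4.008 × 10^-3 = 1.336 × 10^-3 mol
[Cr2O7^2-] = 1.336 × 10^-3 / 0.01994 = 0.06701 mol/L

0.06701 mol/L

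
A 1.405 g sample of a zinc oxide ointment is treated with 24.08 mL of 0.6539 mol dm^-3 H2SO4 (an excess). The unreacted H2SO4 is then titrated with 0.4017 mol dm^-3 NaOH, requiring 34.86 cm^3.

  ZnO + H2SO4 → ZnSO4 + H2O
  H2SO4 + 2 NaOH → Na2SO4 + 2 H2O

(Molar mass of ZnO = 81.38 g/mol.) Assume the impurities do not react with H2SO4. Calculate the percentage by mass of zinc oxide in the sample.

n(H2SO4) added = 0.02408 × 0.6539 = 0.01575 mol
n(NaOH) used in back-titration = 0.03486 × 0.4017 = 0.01400 mol
From the 1:2 ratio, n(H2SO4) left over = 1/2 × 0.01400 = 7.002 × 10^-3 mol
n(H2SO4) consumed by analyte = 0.01575 − 7.002 × 10^-3 = 8.744 × 10^-3 mol
n(ZnO) = 8.744 × 10^-3 mol (1:1 ratio)
mass of ZnO = 8.744 × 10^-3 × 81.38 = 0.7116 g
% ZnO = 0.7116 / 1.405 × 100 = 50.65 %

50.65 %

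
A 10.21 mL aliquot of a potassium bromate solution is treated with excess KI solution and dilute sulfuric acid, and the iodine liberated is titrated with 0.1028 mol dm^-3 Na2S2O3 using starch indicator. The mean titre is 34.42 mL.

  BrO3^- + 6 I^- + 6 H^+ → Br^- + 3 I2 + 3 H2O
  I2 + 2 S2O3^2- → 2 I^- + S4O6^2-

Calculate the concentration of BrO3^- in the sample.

0.05776 mol/L

n(S2O3^2-) = 0.03442 × 0.1028 = 3.538 × 10^-3 mol
n(I2) = n(S2O3^2-)/2 = 1.769 × 10^-3 mol
From the 1:3 ratio, n(BrO3^-) in the aliquot = 1/3 × 1.769 × 10^-3 = 5.897 × 10^-4 mol
[BrO3^-] = 5.897 × 10^-4 / 0.01021 = 0.05776 mol/L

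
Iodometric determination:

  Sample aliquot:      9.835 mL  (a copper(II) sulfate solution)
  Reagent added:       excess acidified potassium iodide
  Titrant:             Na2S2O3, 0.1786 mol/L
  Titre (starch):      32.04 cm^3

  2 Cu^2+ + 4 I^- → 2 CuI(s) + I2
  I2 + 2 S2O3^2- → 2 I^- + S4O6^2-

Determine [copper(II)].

0.5818 mol/L

n(S2O3^2-) = 0.03204 × 0.1786 = 5.722 × 10^-3 mol
n(I2) = n(S2O3^2-)/2 = 2.861 × 10^-3 mol
From the 2:1 ratio, n(Cu2+) in the aliquot = 2/1 × 2.861 × 10^-3 = 5.722 × 10^-3 mol
[Cu2+] = 5.722 × 10^-3 / 0.009835 = 0.5818 mol/L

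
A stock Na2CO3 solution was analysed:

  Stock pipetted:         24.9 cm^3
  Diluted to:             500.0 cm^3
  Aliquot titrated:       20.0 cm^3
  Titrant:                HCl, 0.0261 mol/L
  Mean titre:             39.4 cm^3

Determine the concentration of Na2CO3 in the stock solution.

0.516 mol/L

Na2CO3 + 2 HCl → 2 NaCl + H2O + CO2
n(HCl) = 0.0394 × 0.0261 = 1.03 × 10^-3 mol
From the 1:2 ratio, n(Na2CO3) in the aliquot = 1/2 × 1.03 × 10^-3 = 5.14 × 10^-4 mol
[Na2CO3]_dilute = 5.14 × 10^-4 / 0.0200 = 0.0257 mol/L
Dilution factor = 500.0 / 24.9 = 20.08
[Na2CO3]_stock = 0.0257 × 20.08 = 0.516 mol/L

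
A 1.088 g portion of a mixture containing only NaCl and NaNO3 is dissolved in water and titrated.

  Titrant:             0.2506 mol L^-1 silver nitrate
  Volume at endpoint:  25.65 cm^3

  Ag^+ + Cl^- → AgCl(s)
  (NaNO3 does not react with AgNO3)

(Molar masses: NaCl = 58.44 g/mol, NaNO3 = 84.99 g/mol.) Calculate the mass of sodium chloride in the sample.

n(AgNO3) = 0.02565 × 0.2506 = 6.428 × 10^-3 mol
Let x = n(NaCl), y = n(NaNO3).
Titrant: 1x = 6.428 × 10^-3;  mass: 58.44x + 84.99y = 1.088
Solving, x = 6.428 × 10^-3 mol, y = 8.382 × 10^-3 mol
mass of NaCl = 6.428 × 10^-3 × 58.44 = 0.3756 g

0.3756 g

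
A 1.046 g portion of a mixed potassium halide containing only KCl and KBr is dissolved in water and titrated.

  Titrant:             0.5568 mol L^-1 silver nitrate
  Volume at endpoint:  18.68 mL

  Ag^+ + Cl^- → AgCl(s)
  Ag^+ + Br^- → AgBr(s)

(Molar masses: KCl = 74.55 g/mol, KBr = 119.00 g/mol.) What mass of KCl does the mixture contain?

0.3215 g

n(AgNO3) = 0.01868 × 0.5568 = 0.01040 mol
Let x = n(KCl), y = n(KBr).
Titrant: 1x + 1y = 0.01040;  mass: 74.55x + 119.00y = 1.046
Solving, x = 4.313 × 10^-3 mol, y = 6.088 × 10^-3 mol
mass of KCl = 4.313 × 10^-3 × 74.55 = 0.3215 g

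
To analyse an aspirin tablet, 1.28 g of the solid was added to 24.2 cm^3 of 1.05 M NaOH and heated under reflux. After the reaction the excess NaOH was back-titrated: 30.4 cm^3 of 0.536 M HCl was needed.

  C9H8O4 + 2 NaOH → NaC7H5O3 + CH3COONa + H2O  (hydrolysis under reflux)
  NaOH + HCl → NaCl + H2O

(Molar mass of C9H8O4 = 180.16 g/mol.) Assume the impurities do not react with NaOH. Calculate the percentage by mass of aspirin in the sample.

n(NaOH) added = 0.0242 × 1.05 = 0.0254 mol
n(HCl) used in back-titration = 0.0304 × 0.536 = 0.0163 mol
n(NaOH) left over = 0.0163 mol (1:1 ratio)
n(NaOH) consumed by analyte = 0.0254 − 0.0163 = 9.12 × 10^-3 mol
From the 1:2 ratio, n(C9H8O4) = 1/2 × 9.12 × 10^-3 = 4.56 × 10^-3 mol
mass of C9H8O4 = 4.56 × 10^-3 × 180.16 = 0.821 g
% C9H8O4 = 0.821 / 1.28 × 100 = 64.2 %

64.2 %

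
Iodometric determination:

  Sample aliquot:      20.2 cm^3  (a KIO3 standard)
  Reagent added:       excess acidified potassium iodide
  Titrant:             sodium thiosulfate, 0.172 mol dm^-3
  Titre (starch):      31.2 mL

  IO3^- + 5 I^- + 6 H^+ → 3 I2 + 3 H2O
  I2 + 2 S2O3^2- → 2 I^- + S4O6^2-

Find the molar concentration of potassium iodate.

n(S2O3^2-) = 0.0312 × 0.172 = 5.37 × 10^-3 mol
n(I2) = n(S2O3^2-)/2 = 2.68 × 10^-3 mol
From the 1:3 ratio, n(IO3^-) in the aliquot = 1/3 × 2.68 × 10^-3 = 8.94 × 10^-4 mol
[IO3^-] = 8.94 × 10^-4 / 0.0202 = 0.0443 mol/L

0.0443 mol/L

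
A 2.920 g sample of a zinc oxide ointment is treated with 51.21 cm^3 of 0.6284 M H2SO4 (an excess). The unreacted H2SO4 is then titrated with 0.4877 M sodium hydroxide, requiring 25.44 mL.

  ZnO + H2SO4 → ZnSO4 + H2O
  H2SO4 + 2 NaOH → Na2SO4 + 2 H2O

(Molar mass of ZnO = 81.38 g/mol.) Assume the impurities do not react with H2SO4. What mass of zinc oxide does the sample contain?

2.114 g

n(H2SO4) added = 0.05121 × 0.6284 = 0.03218 mol
n(NaOH) used in back-titration = 0.02544 × 0.4877 = 0.01241 mol
From the 1:2 ratio, n(H2SO4) left over = 1/2 × 0.01241 = 6.204 × 10^-3 mol
n(H2SO4) consumed by analyte = 0.03218 − 6.204 × 10^-3 = 0.02598 mol
n(ZnO) = 0.02598 mol (1:1 ratio)
mass of ZnO = 0.02598 × 81.38 = 2.114 g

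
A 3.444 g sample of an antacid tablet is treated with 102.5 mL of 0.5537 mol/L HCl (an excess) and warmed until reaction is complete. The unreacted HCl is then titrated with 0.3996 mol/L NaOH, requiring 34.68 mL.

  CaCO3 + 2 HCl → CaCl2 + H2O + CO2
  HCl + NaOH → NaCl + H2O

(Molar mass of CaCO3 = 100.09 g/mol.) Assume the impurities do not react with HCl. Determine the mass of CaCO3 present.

n(HCl) added = 0.1025 × 0.5537 = 0.05675 mol
n(NaOH) used in back-titration = 0.03468 × 0.3996 = 0.01386 mol
n(HCl) left over = 0.01386 mol (1:1 ratio)
n(HCl) consumed by analyte = 0.05675 − 0.01386 = 0.04290 mol
From the 1:2 ratio, n(CaCO3) = 1/2 × 0.04290 = 0.02145 mol
mass of CaCO3 = 0.02145 × 100.09 = 2.147 g

2.147 g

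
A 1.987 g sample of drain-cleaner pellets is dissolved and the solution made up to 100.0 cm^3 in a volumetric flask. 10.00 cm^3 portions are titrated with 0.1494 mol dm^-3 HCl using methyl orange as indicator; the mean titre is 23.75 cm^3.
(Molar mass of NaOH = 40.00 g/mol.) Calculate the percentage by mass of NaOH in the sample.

NaOH + HCl → NaCl + H2O
n(HCl) per titration = 0.02375 × 0.1494 = 3.548 × 10^-3 mol
n(NaOH) in each aliquot = 3.548 × 10^-3 mol (1:1 ratio)
n(NaOH) in the whole flask = 3.548 × 10^-3 × 100.0/10.00 = 0.03548 mol
mass of NaOH = 0.03548 × 40.00 = 1.419 g
% NaOH = 1.419 / 1.987 × 100 = 71.43 %

71.43 %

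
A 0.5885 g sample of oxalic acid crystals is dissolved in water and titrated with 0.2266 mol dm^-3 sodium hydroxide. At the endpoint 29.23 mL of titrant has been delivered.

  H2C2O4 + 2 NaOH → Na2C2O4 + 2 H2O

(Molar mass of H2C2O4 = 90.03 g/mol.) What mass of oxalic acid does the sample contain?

0.2982 g

n(NaOH) = 0.02923 L × 0.2266 mol/L = 6.624 × 10^-3 mol
From the 1:2 ratio, n(H2C2O4) = 1/2 × 6.624 × 10^-3 = 3.312 × 10^-3 mol
mass of H2C2O4 = 3.312 × 10^-3 × 90.03 g/mol = 0.2982 g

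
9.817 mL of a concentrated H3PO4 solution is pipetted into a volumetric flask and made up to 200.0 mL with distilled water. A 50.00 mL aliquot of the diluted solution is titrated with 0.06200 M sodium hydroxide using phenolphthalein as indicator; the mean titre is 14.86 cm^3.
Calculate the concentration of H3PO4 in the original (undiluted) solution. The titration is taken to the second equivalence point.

0.1877 M

H3PO4 + 2 NaOH → Na2HPO4 + 2 H2O
n(NaOH) = 0.01486 × 0.06200 = 9.213 × 10^-4 mol
From the 1:2 ratio, n(H3PO4) in the aliquot = 1/2 × 9.213 × 10^-4 = 4.607 × 10^-4 mol
[H3PO4]_dilute = 4.607 × 10^-4 / 0.05000 = 0.009213 mol/L
Dilution factor = 200.0 / 9.817 = 20.37
[H3PO4]_stock = 0.009213 × 20.37 = 0.1877 mol/L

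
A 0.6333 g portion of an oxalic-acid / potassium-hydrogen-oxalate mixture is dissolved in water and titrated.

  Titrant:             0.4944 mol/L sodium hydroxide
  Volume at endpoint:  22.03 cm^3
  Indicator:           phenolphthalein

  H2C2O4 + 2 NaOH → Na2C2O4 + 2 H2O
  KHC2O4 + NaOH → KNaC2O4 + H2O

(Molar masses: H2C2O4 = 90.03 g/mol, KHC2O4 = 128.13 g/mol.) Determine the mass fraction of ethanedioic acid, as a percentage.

65.19 %

n(NaOH) = 0.02203 × 0.4944 = 0.01089 mol
Let x = n(H2C2O4), y = n(KHC2O4).
Titrant: 2x + 1y = 0.01089;  mass: 90.03x + 128.13y = 0.6333
Solving, x = 4.585 × 10^-3 mol, y = 1.721 × 10^-3 mol
mass of H2C2O4 = 4.585 × 10^-3 × 90.03 = 0.4128 g
% H2C2O4 = 0.4128 / 0.6333 × 100 = 65.19 %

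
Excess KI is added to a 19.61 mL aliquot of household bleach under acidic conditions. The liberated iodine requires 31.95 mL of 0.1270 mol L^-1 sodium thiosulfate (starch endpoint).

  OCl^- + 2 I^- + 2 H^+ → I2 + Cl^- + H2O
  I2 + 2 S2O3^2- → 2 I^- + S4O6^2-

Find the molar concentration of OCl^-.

0.1035 mol/L

n(S2O3^2-) = 0.03195 × 0.1270 = 4.058 × 10^-3 mol
n(I2) = n(S2O3^2-)/2 = 2.029 × 10^-3 mol
n(OCl^-) in the aliquot = 2.029 × 10^-3 mol (1:1 ratio)
[OCl^-] = 2.029 × 10^-3 / 0.01961 = 0.1035 mol/L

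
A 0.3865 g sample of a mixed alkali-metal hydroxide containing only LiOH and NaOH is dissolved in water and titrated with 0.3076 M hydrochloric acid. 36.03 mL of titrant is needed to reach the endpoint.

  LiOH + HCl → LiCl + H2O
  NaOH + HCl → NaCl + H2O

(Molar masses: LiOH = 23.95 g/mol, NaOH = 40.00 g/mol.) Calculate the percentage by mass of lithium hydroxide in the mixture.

21.93 %

n(HCl) = 0.03603 × 0.3076 = 0.01108 mol
Let x = n(LiOH), y = n(NaOH).
Titrant: 1x + 1y = 0.01108;  mass: 23.95x + 40.00y = 0.3865
Solving, x = 3.540 × 10^-3 mol, y = 7.543 × 10^-3 mol
mass of LiOH = 3.540 × 10^-3 × 23.95 = 0.08478 g
% LiOH = 0.08478 / 0.3865 × 100 = 21.93 %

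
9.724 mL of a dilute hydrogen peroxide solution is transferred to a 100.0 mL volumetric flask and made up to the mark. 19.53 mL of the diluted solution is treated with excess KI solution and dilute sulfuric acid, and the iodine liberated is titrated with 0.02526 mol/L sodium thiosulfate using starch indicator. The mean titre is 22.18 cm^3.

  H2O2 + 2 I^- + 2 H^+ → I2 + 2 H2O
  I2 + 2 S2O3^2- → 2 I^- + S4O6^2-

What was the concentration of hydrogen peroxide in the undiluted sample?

0.1475 mol/L

n(S2O3^2-) = 0.02218 × 0.02526 = 5.603 × 10^-4 mol
n(I2) = n(S2O3^2-)/2 = 2.801 × 10^-4 mol
n(H2O2) in the aliquot = 2.801 × 10^-4 mol (1:1 ratio)
[H2O2]_dilute = 2.801 × 10^-4 / 0.01953 = 0.01434 mol/L
[H2O2]_original = 0.01434 × 100.0/9.724 = 0.1475 mol/L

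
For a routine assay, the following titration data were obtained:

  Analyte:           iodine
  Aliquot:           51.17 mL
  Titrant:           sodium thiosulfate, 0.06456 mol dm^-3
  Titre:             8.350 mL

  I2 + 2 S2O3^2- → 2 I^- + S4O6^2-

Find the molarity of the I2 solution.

n(Na2S2O3) = 0.008350 L × 0.06456 mol/L = 5.391 × 10^-4 mol
From the 1:2 mole ratio, n(I2) = 1/2 × 5.391 × 10^-4 = 2.695 × 10^-4 mol
[I2] = 2.695 × 10^-4 mol / 0.05117 L = 0.005268 mol/L

0.005268 mol/L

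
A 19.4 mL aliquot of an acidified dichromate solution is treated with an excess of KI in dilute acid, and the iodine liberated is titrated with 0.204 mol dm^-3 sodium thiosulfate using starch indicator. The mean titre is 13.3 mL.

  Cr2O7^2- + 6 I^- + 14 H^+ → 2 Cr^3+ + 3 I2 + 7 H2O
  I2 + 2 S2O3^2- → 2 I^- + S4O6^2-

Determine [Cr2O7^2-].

n(S2O3^2-) = 0.0133 × 0.204 = 2.71 × 10^-3 mol
n(I2) = n(S2O3^2-)/2 = 1.36 × 10^-3 mol
From the 1:3 ratio, n(Cr2O7^2-) in the aliquot = 1/3 × 1.36 × 10^-3 = 4.52 × 10^-4 mol
[Cr2O7^2-] = 4.52 × 10^-4 / 0.0194 = 0.0233 mol/L

0.0233 mol/L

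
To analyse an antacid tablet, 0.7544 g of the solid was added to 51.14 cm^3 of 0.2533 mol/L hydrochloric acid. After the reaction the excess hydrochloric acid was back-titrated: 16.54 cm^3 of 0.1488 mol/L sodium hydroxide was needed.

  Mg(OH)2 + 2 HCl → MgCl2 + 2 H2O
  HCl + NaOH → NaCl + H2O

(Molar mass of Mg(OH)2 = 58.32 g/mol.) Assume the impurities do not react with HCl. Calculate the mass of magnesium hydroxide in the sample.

n(HCl) added = 0.05114 × 0.2533 = 0.01295 mol
n(NaOH) used in back-titration = 0.01654 × 0.1488 = 2.461 × 10^-3 mol
n(HCl) left over = 2.461 × 10^-3 mol (1:1 ratio)
n(HCl) consumed by analyte = 0.01295 − 2.461 × 10^-3 = 0.01049 mol
From the 1:2 ratio, n(Mg(OH)2) = 1/2 × 0.01049 = 5.246 × 10^-3 mol
mass of Mg(OH)2 = 5.246 × 10^-3 × 58.32 = 0.3060 g

0.3060 g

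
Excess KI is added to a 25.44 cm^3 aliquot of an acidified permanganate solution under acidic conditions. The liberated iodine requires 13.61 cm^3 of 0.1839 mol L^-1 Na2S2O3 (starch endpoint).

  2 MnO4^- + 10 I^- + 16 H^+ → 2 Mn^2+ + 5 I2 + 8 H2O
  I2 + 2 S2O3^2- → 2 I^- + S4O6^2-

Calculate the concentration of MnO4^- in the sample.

n(S2O3^2-) = 0.01361 × 0.1839 = 2.503 × 10^-3 mol
n(I2) = n(S2O3^2-)/2 = 1.251 × 10^-3 mol
From the 2:5 ratio, n(MnO4^-) in the aliquot = 2/5 × 1.251 × 10^-3 = 5.006 × 10^-4 mol
[MnO4^-] = 5.006 × 10^-4 / 0.02544 = 0.01968 mol/L

0.01968 mol/L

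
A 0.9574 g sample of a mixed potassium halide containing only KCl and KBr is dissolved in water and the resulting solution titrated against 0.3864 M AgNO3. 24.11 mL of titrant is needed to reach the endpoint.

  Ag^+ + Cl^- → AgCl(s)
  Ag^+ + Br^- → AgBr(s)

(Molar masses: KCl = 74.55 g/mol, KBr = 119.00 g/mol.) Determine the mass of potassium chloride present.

n(AgNO3) = 0.02411 × 0.3864 = 9.316 × 10^-3 mol
Let x = n(KCl), y = n(KBr).
Titrant: 1x + 1y = 9.316 × 10^-3;  mass: 74.55x + 119.00y = 0.9574
Solving, x = 3.402 × 10^-3 mol, y = 5.914 × 10^-3 mol
mass of KCl = 3.402 × 10^-3 × 74.55 = 0.2536 g

0.2536 g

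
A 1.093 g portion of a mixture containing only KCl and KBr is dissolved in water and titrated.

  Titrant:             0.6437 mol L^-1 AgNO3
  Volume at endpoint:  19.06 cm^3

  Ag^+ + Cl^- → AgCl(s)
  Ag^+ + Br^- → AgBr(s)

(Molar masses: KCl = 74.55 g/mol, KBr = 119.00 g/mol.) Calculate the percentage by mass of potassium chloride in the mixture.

n(AgNO3) = 0.01906 × 0.6437 = 0.01227 mol
Let x = n(KCl), y = n(KBr).
Titrant: 1x + 1y = 0.01227;  mass: 74.55x + 119.00y = 1.093
Solving, x = 8.257 × 10^-3 mol, y = 4.012 × 10^-3 mol
mass of KCl = 8.257 × 10^-3 × 74.55 = 0.6155 g
% KCl = 0.6155 / 1.093 × 100 = 56.31 %

56.31 %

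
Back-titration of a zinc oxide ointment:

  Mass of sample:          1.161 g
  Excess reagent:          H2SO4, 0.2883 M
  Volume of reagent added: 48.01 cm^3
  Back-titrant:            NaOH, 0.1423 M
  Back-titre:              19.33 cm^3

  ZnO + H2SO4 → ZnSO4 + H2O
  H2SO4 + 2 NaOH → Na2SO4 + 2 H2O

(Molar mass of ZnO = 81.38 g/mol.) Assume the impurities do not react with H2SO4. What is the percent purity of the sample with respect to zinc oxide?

n(H2SO4) added = 0.04801 × 0.2883 = 0.01384 mol
n(NaOH) used in back-titration = 0.01933 × 0.1423 = 2.751 × 10^-3 mol
From the 1:2 ratio, n(H2SO4) left over = 1/2 × 2.751 × 10^-3 = 1.375 × 10^-3 mol
n(H2SO4) consumed by analyte = 0.01384 − 1.375 × 10^-3 = 0.01247 mol
n(ZnO) = 0.01247 mol (1:1 ratio)
mass of ZnO = 0.01247 × 81.38 = 1.014 g
% ZnO = 1.014 / 1.161 × 100 = 87.38 %

87.38 %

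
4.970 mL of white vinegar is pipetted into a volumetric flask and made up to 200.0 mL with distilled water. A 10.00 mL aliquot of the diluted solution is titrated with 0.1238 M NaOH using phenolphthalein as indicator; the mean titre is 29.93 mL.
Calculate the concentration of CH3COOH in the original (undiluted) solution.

CH3COOH + NaOH → CH3COONa + H2O
n(NaOH) = 0.02993 × 0.1238 = 3.705 × 10^-3 mol
n(CH3COOH) in the aliquot = 3.705 × 10^-3 mol (1:1 ratio)
[CH3COOH]_dilute = 3.705 × 10^-3 / 0.01000 = 0.3705 mol/L
Dilution factor = 200.0 / 4.970 = 40.24
[CH3COOH]_stock = 0.3705 × 40.24 = 14.91 mol/L

14.91 M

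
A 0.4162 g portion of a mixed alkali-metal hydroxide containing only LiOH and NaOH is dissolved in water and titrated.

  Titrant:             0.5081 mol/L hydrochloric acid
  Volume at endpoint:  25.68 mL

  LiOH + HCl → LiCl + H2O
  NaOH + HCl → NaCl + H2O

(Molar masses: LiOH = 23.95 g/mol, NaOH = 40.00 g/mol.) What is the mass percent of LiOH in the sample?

37.90 %

n(HCl) = 0.02568 × 0.5081 = 0.01305 mol
Let x = n(LiOH), y = n(NaOH).
Titrant: 1x + 1y = 0.01305;  mass: 23.95x + 40.00y = 0.4162
Solving, x = 6.587 × 10^-3 mol, y = 6.461 × 10^-3 mol
mass of LiOH = 6.587 × 10^-3 × 23.95 = 0.1578 g
% LiOH = 0.1578 / 0.4162 × 100 = 37.90 %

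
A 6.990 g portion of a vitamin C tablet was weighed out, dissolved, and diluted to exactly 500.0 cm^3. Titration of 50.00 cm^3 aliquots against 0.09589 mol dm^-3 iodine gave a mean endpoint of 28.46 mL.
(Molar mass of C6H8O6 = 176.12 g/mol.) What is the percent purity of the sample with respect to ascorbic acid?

C6H8O6 + I2 → C6H6O6 + 2 HI
n(I2) per titration = 0.02846 × 0.09589 = 2.729 × 10^-3 mol
n(C6H8O6) in each aliquot = 2.729 × 10^-3 mol (1:1 ratio)
n(C6H8O6) in the whole flask = 2.729 × 10^-3 × 500.0/50.00 = 0.02729 mol
mass of C6H8O6 = 0.02729 × 176.12 = 4.806 g
% C6H8O6 = 4.806 / 6.990 × 100 = 68.76 %

68.76 %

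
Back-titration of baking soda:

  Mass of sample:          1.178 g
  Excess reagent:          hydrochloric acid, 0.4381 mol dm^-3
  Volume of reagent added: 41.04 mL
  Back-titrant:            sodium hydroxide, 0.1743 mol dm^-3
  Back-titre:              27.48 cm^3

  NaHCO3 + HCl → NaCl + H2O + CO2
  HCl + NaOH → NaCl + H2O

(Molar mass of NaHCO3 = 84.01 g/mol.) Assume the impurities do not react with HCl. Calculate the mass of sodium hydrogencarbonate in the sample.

1.108 g

n(HCl) added = 0.04104 × 0.4381 = 0.01798 mol
n(NaOH) used in back-titration = 0.02748 × 0.1743 = 4.790 × 10^-3 mol
n(HCl) left over = 4.790 × 10^-3 mol (1:1 ratio)
n(HCl) consumed by analyte = 0.01798 − 4.790 × 10^-3 = 0.01319 mol
n(NaHCO3) = 0.01319 mol (1:1 ratio)
mass of NaHCO3 = 0.01319 × 84.01 = 1.108 g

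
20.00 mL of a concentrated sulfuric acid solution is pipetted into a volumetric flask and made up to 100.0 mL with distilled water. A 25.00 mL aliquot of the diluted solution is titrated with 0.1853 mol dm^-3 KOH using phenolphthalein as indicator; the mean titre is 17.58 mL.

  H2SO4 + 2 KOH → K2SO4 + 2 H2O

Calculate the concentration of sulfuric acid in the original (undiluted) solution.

n(KOH) = 0.01758 × 0.1853 = 3.258 × 10^-3 mol
From the 1:2 ratio, n(H2SO4) in the aliquot = 1/2 × 3.258 × 10^-3 = 1.629 × 10^-3 mol
[H2SO4]_dilute = 1.629 × 10^-3 / 0.02500 = 0.06515 mol/L
Dilution factor = 100.0 / 20.00 = 5.000
[H2SO4]_stock = 0.06515 × 5.000 = 0.3258 mol/L

0.3258 mol/L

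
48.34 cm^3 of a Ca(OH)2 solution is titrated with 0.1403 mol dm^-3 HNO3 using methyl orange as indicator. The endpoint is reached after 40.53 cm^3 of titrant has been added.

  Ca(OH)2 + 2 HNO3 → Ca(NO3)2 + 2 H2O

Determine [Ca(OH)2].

0.05882 mol/L

n(HNO3) = 0.04053 L × 0.1403 mol/L = 5.686 × 10^-3 mol
From the 1:2 mole ratio, n(Ca(OH)2) = 1/2 × 5.686 × 10^-3 = 2.843 × 10^-3 mol
[Ca(OH)2] = 2.843 × 10^-3 mol / 0.04834 L = 0.05882 mol/L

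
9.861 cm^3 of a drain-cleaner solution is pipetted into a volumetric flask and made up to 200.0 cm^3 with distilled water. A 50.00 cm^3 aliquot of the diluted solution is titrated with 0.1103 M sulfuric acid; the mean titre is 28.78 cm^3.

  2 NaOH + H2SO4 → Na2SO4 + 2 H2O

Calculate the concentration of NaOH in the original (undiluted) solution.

n(H2SO4) = 0.02878 × 0.1103 = 3.174 × 10^-3 mol
From the 2:1 ratio, n(NaOH) in the aliquot = 2/1 × 3.174 × 10^-3 = 6.349 × 10^-3 mol
[NaOH]_dilute = 6.349 × 10^-3 / 0.05000 = 0.1270 mol/L
Dilution factor = 200.0 / 9.861 = 20.28
[NaOH]_stock = 0.1270 × 20.28 = 2.575 mol/L

2.575 M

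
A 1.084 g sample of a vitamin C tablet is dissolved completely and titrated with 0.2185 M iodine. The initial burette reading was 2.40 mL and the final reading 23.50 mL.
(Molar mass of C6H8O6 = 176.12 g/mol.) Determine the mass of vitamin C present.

C6H8O6 + I2 → C6H6O6 + 2 HI
n(I2) = 0.02110 L × 0.2185 mol/L = 4.610 × 10^-3 mol
n(C6H8O6) = 4.610 × 10^-3 mol (1:1 ratio)
mass of C6H8O6 = 4.610 × 10^-3 × 176.12 g/mol = 0.8120 g

0.8120 g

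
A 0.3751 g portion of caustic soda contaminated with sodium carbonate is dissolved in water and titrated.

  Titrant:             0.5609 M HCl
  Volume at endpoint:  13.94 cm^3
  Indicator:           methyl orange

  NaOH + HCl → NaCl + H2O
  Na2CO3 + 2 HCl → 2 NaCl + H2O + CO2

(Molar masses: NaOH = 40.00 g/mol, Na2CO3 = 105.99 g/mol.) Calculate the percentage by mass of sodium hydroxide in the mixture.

32.22 %

n(HCl) = 0.01394 × 0.5609 = 7.819 × 10^-3 mol
Let x = n(NaOH), y = n(Na2CO3).
Titrant: 1x + 2y = 7.819 × 10^-3;  mass: 40.00x + 105.99y = 0.3751
Solving, x = 3.022 × 10^-3 mol, y = 2.399 × 10^-3 mol
mass of NaOH = 3.022 × 10^-3 × 40.00 = 0.1209 g
% NaOH = 0.1209 / 0.3751 × 100 = 32.22 %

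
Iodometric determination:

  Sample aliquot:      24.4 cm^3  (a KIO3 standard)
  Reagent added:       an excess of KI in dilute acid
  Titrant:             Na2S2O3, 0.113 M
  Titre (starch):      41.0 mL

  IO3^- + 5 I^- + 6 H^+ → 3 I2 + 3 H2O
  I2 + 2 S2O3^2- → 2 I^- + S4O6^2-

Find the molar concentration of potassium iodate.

n(S2O3^2-) = 0.0410 × 0.113 = 4.63 × 10^-3 mol
n(I2) = n(S2O3^2-)/2 = 2.32 × 10^-3 mol
From the 1:3 ratio, n(IO3^-) in the aliquot = 1/3 × 2.32 × 10^-3 = 7.72 × 10^-4 mol
[IO3^-] = 7.72 × 10^-4 / 0.0244 = 0.0316 mol/L

0.0316 M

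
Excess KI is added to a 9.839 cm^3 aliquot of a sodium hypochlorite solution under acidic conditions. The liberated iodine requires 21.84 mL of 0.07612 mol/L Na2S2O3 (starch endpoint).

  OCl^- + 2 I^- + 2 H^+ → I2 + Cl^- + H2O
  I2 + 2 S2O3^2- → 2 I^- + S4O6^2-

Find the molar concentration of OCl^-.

n(S2O3^2-) = 0.02184 × 0.07612 = 1.662 × 10^-3 mol
n(I2) = n(S2O3^2-)/2 = 8.312 × 10^-4 mol
n(OCl^-) in the aliquot = 8.312 × 10^-4 mol (1:1 ratio)
[OCl^-] = 8.312 × 10^-4 / 0.009839 = 0.08448 mol/L

0.08448 mol/L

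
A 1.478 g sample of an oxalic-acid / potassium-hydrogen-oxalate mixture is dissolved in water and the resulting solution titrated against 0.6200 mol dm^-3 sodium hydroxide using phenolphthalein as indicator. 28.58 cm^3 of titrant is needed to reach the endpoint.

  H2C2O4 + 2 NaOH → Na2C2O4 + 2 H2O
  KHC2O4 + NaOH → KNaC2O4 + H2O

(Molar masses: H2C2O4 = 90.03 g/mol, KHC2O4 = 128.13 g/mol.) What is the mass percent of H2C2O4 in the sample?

n(NaOH) = 0.02858 × 0.6200 = 0.01772 mol
Let x = n(H2C2O4), y = n(KHC2O4).
Titrant: 2x + 1y = 0.01772;  mass: 90.03x + 128.13y = 1.478
Solving, x = 4.767 × 10^-3 mol, y = 8.186 × 10^-3 mol
mass of H2C2O4 = 4.767 × 10^-3 × 90.03 = 0.4292 g
% H2C2O4 = 0.4292 / 1.478 × 100 = 29.04 %

29.04 %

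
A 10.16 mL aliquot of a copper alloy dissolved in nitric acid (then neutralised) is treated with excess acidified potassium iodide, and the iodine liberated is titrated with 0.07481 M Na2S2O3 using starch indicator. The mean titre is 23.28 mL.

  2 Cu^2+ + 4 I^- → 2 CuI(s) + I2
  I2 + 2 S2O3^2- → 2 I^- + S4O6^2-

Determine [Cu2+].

n(S2O3^2-) = 0.02328 × 0.07481 = 1.742 × 10^-3 mol
n(I2) = n(S2O3^2-)/2 = 8.708 × 10^-4 mol
From the 2:1 ratio, n(Cu2+) in the aliquot = 2/1 × 8.708 × 10^-4 = 1.742 × 10^-3 mol
[Cu2+] = 1.742 × 10^-3 / 0.01016 = 0.1714 mol/L

0.1714 M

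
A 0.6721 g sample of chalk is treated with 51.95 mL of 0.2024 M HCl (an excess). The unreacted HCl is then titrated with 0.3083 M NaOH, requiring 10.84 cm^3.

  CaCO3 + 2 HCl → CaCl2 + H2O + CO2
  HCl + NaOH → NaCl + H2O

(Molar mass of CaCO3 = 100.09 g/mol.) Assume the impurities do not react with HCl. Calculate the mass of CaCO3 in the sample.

n(HCl) added = 0.05195 × 0.2024 = 0.01051 mol
n(NaOH) used in back-titration = 0.01084 × 0.3083 = 3.342 × 10^-3 mol
n(HCl) left over = 3.342 × 10^-3 mol (1:1 ratio)
n(HCl) consumed by analyte = 0.01051 − 3.342 × 10^-3 = 7.173 × 10^-3 mol
From the 1:2 ratio, n(CaCO3) = 1/2 × 7.173 × 10^-3 = 3.586 × 10^-3 mol
mass of CaCO3 = 3.586 × 10^-3 × 100.09 = 0.3590 g

0.3590 g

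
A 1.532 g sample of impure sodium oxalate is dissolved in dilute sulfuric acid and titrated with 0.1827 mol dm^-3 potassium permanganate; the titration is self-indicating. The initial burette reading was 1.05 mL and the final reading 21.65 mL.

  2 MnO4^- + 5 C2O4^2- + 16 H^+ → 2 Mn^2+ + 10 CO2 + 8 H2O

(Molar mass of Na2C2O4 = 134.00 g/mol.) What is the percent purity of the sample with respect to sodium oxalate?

n(KMnO4) = 0.02060 L × 0.1827 mol/L = 3.764 × 10^-3 mol
From the 5:2 ratio, n(Na2C2O4) = 5/2 × 3.764 × 10^-3 = 9.409 × 10^-3 mol
mass of Na2C2O4 = 9.409 × 10^-3 × 134.00 g/mol = 1.261 g
% Na2C2O4 = 1.261 / 1.532 × 100 = 82.30 %

82.30 %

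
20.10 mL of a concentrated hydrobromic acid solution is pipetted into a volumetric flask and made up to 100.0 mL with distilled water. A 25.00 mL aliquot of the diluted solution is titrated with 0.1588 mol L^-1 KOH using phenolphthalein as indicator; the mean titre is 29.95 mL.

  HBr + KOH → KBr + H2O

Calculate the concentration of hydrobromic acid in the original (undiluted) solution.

0.9465 mol/L

n(KOH) = 0.02995 × 0.1588 = 4.756 × 10^-3 mol
n(HBr) in the aliquot = 4.756 × 10^-3 mol (1:1 ratio)
[HBr]_dilute = 4.756 × 10^-3 / 0.02500 = 0.1902 mol/L
Dilution factor = 100.0 / 20.10 = 4.975
[HBr]_stock = 0.1902 × 4.975 = 0.9465 mol/L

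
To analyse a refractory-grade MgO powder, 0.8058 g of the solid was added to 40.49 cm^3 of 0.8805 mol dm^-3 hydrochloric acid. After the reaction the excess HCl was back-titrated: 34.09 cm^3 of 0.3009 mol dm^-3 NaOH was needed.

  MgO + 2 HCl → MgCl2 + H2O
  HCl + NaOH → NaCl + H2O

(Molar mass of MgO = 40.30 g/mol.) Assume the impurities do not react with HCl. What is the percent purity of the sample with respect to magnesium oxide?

63.50 %

n(HCl) added = 0.04049 × 0.8805 = 0.03565 mol
n(NaOH) used in back-titration = 0.03409 × 0.3009 = 0.01026 mol
n(HCl) left over = 0.01026 mol (1:1 ratio)
n(HCl) consumed by analyte = 0.03565 − 0.01026 = 0.02539 mol
From the 1:2 ratio, n(MgO) = 1/2 × 0.02539 = 0.01270 mol
mass of MgO = 0.01270 × 40.30 = 0.5117 g
% MgO = 0.5117 / 0.8058 × 100 = 63.50 %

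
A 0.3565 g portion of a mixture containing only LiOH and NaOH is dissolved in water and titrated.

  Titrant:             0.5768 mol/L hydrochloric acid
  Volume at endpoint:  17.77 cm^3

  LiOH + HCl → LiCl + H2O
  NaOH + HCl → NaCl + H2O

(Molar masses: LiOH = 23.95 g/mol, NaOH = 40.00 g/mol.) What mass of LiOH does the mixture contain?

0.07982 g

n(HCl) = 0.01777 × 0.5768 = 0.01025 mol
Let x = n(LiOH), y = n(NaOH).
Titrant: 1x + 1y = 0.01025;  mass: 23.95x + 40.00y = 0.3565
Solving, x = 3.333 × 10^-3 mol, y = 6.917 × 10^-3 mol
mass of LiOH = 3.333 × 10^-3 × 23.95 = 0.07982 g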